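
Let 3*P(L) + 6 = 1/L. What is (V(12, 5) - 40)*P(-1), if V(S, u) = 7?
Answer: 77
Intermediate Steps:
P(L) = -2 + 1/(3*L)
(V(12, 5) - 40)*P(-1) = (7 - 40)*(-2 + (1/3)/(-1)) = -33*(-2 + (1/3)*(-1)) = -33*(-2 - 1/3) = -33*(-7/3) = 77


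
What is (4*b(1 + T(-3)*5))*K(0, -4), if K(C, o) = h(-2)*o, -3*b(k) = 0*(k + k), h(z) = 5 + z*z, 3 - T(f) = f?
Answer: 0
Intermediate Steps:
T(f) = 3 - f
h(z) = 5 + z**2
b(k) = 0 (b(k) = -0*(k + k) = -0*2*k = -1/3*0 = 0)
K(C, o) = 9*o (K(C, o) = (5 + (-2)**2)*o = (5 + 4)*o = 9*o)
(4*b(1 + T(-3)*5))*K(0, -4) = (4*0)*(9*(-4)) = 0*(-36) = 0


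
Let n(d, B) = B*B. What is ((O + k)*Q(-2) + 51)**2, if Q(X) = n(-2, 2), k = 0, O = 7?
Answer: 6241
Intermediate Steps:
n(d, B) = B**2
Q(X) = 4 (Q(X) = 2**2 = 4)
((O + k)*Q(-2) + 51)**2 = ((7 + 0)*4 + 51)**2 = (7*4 + 51)**2 = (28 + 51)**2 = 79**2 = 6241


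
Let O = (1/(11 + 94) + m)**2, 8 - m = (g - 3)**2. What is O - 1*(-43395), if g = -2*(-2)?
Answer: 478971571/11025 ≈ 43444.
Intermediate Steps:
g = 4
m = 7 (m = 8 - (4 - 3)**2 = 8 - 1*1**2 = 8 - 1*1 = 8 - 1 = 7)
O = 541696/11025 (O = (1/(11 + 94) + 7)**2 = (1/105 + 7)**2 = (736/105)**2 = 541696/11025 ≈ 49.133)
O - 1*(-43395) = 541696/11025 - 1*(-43395) = 541696/11025 + 43395 = 478971571/11025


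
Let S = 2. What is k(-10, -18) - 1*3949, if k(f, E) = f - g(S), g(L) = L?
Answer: -3961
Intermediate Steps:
k(f, E) = -2 + f (k(f, E) = f - 1*2 = f - 2 = -2 + f)
k(-10, -18) - 1*3949 = (-2 - 10) - 1*3949 = -12 - 3949 = -3961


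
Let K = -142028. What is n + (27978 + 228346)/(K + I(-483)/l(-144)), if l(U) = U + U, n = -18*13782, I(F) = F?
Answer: -3382423527156/13634527 ≈ -2.4808e+5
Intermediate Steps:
n = -248076
l(U) = 2*U
n + (27978 + 228346)/(K + I(-483)/l(-144)) = -248076 + (27978 + 228346)/(-142028 - 483/(2*(-144))) = -248076 + 256324/(-142028 - 483/(-288)) = -248076 + 256324/(-142028 - 483*(-1/288)) = -248076 + 256324/(-142028 + 161/96) = -248076 + 256324/(-13634527/96) = -248076 + 256324*(-96/13634527) = -248076 - 24607104/13634527 = -3382423527156/13634527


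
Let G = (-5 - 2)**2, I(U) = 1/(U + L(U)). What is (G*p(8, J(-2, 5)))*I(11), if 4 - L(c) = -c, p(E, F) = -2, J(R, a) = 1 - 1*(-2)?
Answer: -49/13 ≈ -3.7692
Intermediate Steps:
J(R, a) = 3 (J(R, a) = 1 + 2 = 3)
L(c) = 4 + c (L(c) = 4 - (-1)*c = 4 + c)
I(U) = 1/(4 + 2*U) (I(U) = 1/(U + (4 + U)) = 1/(4 + 2*U))
G = 49 (G = (-7)**2 = 49)
(G*p(8, J(-2, 5)))*I(11) = (49*(-2))*(1/(2*(2 + 11))) = -49/13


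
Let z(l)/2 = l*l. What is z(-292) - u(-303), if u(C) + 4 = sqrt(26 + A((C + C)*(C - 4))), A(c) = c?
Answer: 170532 - 2*sqrt(46517) ≈ 1.7010e+5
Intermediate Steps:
z(l) = 2*l**2 (z(l) = 2*(l*l) = 2*l**2)
u(C) = -4 + sqrt(26 + 2*C*(-4 + C)) (u(C) = -4 + sqrt(26 + (C + C)*(C - 4)) = -4 + sqrt(26 + (2*C)*(-4 + C)) = -4 + sqrt(26 + 2*C*(-4 + C)))
z(-292) - u(-303) = 2*(-292)**2 - (-4 + sqrt(2)*sqrt(13 - 303*(-4 - 303))) = 2*85264 - (-4 + sqrt(2)*sqrt(13 - 303*(-307))) = 170528 - (-4 + sqrt(2)*sqrt(13 + 93021)) = 170528 - (-4 + sqrt(2)*sqrt(93034)) = 170528 - (-4 + 2*sqrt(46517)) = 170528 + (4 - 2*sqrt(46517)) = 170532 - 2*sqrt(46517)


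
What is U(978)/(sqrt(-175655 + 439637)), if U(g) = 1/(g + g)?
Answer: sqrt(263982)/516348792 ≈ 9.9505e-7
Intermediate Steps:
U(g) = 1/(2*g)
U(978)/(sqrt(-175655 + 439637)) = ((1/2)/978)/(sqrt(-175655 + 439637)) = ((1/2)*(1/978))/(sqrt(263982)) = (sqrt(263982)/263982)/1956 = sqrt(263982)/516348792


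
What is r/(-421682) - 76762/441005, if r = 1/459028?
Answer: -14858347877700157/85362623506561480 ≈ -0.17406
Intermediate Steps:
r = 1/459028 ≈ 2.1785e-6
r/(-421682) - 76762/441005 = (1/459028)/(-421682) - 76762/441005 = (1/459028)*(-1/421682) - 76762*1/441005 = -1/193563845096 - 76762/441005 = -14858347877700157/85362623506561480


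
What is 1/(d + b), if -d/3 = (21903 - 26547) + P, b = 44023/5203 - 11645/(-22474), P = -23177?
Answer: 6878366/574150823919 ≈ 1.1980e-5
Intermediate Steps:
b = 61762461/6878366 (b = 44023*(1/5203) - 11645*(-1/22474) = 44023/5203 + 685/1322 = 61762461/6878366 ≈ 8.9792)
d = 83463 (d = -3*((21903 - 26547) - 23177) = -3*(-4644 - 23177) = -3*(-27821) = 83463)
1/(d + b) = 1/(83463 + 61762461/6878366) = 1/(574150823919/6878366) = 6878366/574150823919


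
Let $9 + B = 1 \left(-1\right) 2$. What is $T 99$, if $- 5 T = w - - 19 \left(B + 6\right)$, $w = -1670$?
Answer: $34947$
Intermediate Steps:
$B = -11$ ($B = -9 + 1 \left(-1\right) 2 = -9 - 2 = -11$)
$T = 353$ ($T = - \frac{-1670 - - 19 \left(-11 + 6\right)}{5} = - \frac{-1670 - \left(-19\right) \left(-5\right)}{5} = - \frac{-1670 - 95}{5} = \left(- \frac{1}{5}\right) \left(-1765\right) = 353$)
$T 99 = 353 \cdot 99 = 34947$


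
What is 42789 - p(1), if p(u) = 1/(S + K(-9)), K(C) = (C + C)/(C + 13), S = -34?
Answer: 3294755/77 ≈ 42789.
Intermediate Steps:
K(C) = 2*C/(13 + C) (K(C) = (2*C)/(13 + C) = 2*C/(13 + C))
p(u) = -2/77 (p(u) = 1/(-34 + 2*(-9)/(13 - 9)) = 1/(-34 + 2*(-9)/4) = 1/(-34 + 2*(-9)*(¼)) = 1/(-34 - 9/2) = 1/(-77/2) = -2/77)
42789 - p(1) = 42789 - 1*(-2/77) = 42789 + 2/77 = 3294755/77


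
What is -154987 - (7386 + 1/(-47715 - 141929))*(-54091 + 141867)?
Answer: -2364964701693/3647 ≈ -6.4847e+8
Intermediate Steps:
-154987 - (7386 + 1/(-47715 - 141929))*(-54091 + 141867) = -154987 - (7386 + 1/(-189644))*87776 = -154987 - (7386 - 1/189644)*87776 = -154987 - 1400710583*87776/189644 = -154987 - 1*2364399464104/3647 = -154987 - 2364399464104/3647 = -2364964701693/3647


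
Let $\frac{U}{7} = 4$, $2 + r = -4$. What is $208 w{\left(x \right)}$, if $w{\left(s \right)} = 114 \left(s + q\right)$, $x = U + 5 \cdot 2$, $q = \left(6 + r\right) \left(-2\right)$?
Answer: $901056$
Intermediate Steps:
$r = -6$ ($r = -2 - 4 = -6$)
$U = 28$ ($U = 7 \cdot 4 = 28$)
$q = 0$ ($q = \left(6 - 6\right) \left(-2\right) = 0 \left(-2\right) = 0$)
$x = 38$ ($x = 28 + 5 \cdot 2 = 28 + 10 = 38$)
$w{\left(s \right)} = 114 s$ ($w{\left(s \right)} = 114 \left(s + 0\right) = 114 s$)
$208 w{\left(x \right)} = 208 \cdot 114 \cdot 38 = 208 \cdot 4332 = 901056$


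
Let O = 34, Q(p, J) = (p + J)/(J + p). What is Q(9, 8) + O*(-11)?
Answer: -373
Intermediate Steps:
Q(p, J) = 1 (Q(p, J) = (J + p)/(J + p) = 1)
Q(9, 8) + O*(-11) = 1 + 34*(-11) = 1 - 374 = -373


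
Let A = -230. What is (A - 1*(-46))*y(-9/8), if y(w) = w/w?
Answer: -184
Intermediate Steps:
y(w) = 1
(A - 1*(-46))*y(-9/8) = (-230 - 1*(-46))*1 = (-230 + 46)*1 = -184*1 = -184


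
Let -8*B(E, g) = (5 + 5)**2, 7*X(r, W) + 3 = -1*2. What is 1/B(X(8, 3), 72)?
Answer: -2/25 ≈ -0.080000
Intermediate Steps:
X(r, W) = -5/7 (X(r, W) = -3/7 + (-1*2)/7 = -3/7 + (1/7)*(-2) = -3/7 - 2/7 = -5/7)
B(E, g) = -25/2 (B(E, g) = -(5 + 5)**2/8 = -1/8*10**2 = -1/8*100 = -25/2)
1/B(X(8, 3), 72) = 1/(-25/2) = -2/25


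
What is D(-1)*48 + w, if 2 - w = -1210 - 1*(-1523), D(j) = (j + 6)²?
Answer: 889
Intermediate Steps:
D(j) = (6 + j)²
w = -311 (w = 2 - (-1210 - 1*(-1523)) = 2 - (-1210 + 1523) = 2 - 1*313 = 2 - 313 = -311)
D(-1)*48 + w = (6 - 1)²*48 - 311 = 5²*48 - 311 = 25*48 - 311 = 1200 - 311 = 889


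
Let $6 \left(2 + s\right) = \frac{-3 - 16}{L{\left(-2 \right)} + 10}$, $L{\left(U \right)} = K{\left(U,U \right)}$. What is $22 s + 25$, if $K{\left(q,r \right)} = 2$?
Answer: $- \frac{893}{36} \approx -24.806$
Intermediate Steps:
$L{\left(U \right)} = 2$
$s = - \frac{163}{72}$ ($s = -2 + \frac{\left(-3 - 16\right) \frac{1}{2 + 10}}{6} = -2 + \frac{\left(-19\right) \frac{1}{12}}{6} = -2 + \frac{1}{6} \left(- \frac{19}{12}\right) = -2 - \frac{19}{72} = - \frac{163}{72} \approx -2.2639$)
$22 s + 25 = 22 \left(- \frac{163}{72}\right) + 25 = - \frac{1793}{36} + 25 = - \frac{893}{36}$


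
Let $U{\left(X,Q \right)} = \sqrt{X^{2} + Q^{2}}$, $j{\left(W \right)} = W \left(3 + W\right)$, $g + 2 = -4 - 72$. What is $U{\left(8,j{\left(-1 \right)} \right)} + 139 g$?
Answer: $-10842 + 2 \sqrt{17} \approx -10834.0$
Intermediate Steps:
$g = -78$ ($g = -2 - 76 = -78$)
$U{\left(X,Q \right)} = \sqrt{Q^{2} + X^{2}}$
$U{\left(8,j{\left(-1 \right)} \right)} + 139 g = \sqrt{\left(- (3 - 1)\right)^{2} + 8^{2}} + 139 \left(-78\right) = \sqrt{\left(\left(-1\right) 2\right)^{2} + 64} - 10842 = \sqrt{\left(-2\right)^{2} + 64} - 10842 = \sqrt{4 + 64} - 10842 = \sqrt{68} - 10842 = 2 \sqrt{17} - 10842 = -10842 + 2 \sqrt{17}$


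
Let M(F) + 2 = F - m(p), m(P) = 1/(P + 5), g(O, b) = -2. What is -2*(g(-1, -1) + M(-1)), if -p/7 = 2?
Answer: 88/9 ≈ 9.7778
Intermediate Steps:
p = -14 (p = -7*2 = -14)
m(P) = 1/(5 + P)
M(F) = -17/9 + F (M(F) = -2 + (F - 1/(5 - 14)) = -2 + (F - 1/(-9)) = -2 + (F - 1*(-⅑)) = -2 + (F + ⅑) = -2 + (⅑ + F) = -17/9 + F)
-2*(g(-1, -1) + M(-1)) = -2*(-2 + (-17/9 - 1)) = -2*(-2 - 26/9) = -2*(-44/9) = 88/9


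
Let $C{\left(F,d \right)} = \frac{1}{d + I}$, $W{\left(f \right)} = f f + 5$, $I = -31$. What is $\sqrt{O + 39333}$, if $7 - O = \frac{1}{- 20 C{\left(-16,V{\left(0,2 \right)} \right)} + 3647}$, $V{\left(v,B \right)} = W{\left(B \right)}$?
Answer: $\frac{\sqrt{63344328473463}}{40127} \approx 198.34$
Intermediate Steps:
$W{\left(f \right)} = 5 + f^{2}$ ($W{\left(f \right)} = f^{2} + 5 = 5 + f^{2}$)
$V{\left(v,B \right)} = 5 + B^{2}$
$C{\left(F,d \right)} = \frac{1}{-31 + d}$ ($C{\left(F,d \right)} = \frac{1}{d - 31} = \frac{1}{-31 + d}$)
$O = \frac{280878}{40127}$ ($O = 7 - \frac{1}{- \frac{20}{-31 + \left(5 + 2^{2}\right)} + 3647} = 7 - \frac{1}{- \frac{20}{-31 + \left(5 + 4\right)} + 3647} = 7 - \frac{1}{- \frac{20}{-31 + 9} + 3647} = 7 - \frac{1}{- \frac{20}{-22} + 3647} = 7 - \frac{1}{\left(-20\right) \left(- \frac{1}{22}\right) + 3647} = 7 - \frac{1}{\frac{10}{11} + 3647} = 7 - \frac{1}{\frac{40127}{11}} = 7 - \frac{11}{40127} = \frac{280878}{40127} \approx 6.9997$)
$\sqrt{O + 39333} = \sqrt{\frac{280878}{40127} + 39333} = \sqrt{\frac{1578596169}{40127}} = \frac{\sqrt{63344328473463}}{40127}$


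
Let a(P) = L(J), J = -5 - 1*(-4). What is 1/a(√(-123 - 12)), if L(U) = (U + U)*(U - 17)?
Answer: 1/36 ≈ 0.027778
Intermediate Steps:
J = -1 (J = -5 + 4 = -1)
L(U) = 2*U*(-17 + U) (L(U) = (2*U)*(-17 + U) = 2*U*(-17 + U))
a(P) = 36 (a(P) = 2*(-1)*(-17 - 1) = 2*(-1)*(-18) = 36)
1/a(√(-123 - 12)) = 1/36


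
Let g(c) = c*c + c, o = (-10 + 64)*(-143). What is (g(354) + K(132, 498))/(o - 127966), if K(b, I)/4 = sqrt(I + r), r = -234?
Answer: -62835/67844 - sqrt(66)/16961 ≈ -0.92665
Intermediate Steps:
o = -7722 (o = 54*(-143) = -7722)
K(b, I) = 4*sqrt(-234 + I) (K(b, I) = 4*sqrt(I - 234) = 4*sqrt(-234 + I))
g(c) = c + c**2 (g(c) = c**2 + c = c + c**2)
(g(354) + K(132, 498))/(o - 127966) = (354*(1 + 354) + 4*sqrt(-234 + 498))/(-7722 - 127966) = (354*355 + 4*sqrt(264))/(-135688) = (125670 + 4*(2*sqrt(66)))*(-1/135688) = (125670 + 8*sqrt(66))*(-1/135688) = -62835/67844 - sqrt(66)/16961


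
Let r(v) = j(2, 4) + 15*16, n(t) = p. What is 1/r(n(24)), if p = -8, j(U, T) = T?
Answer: 1/244 ≈ 0.0040984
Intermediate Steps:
n(t) = -8
r(v) = 244 (r(v) = 4 + 15*16 = 4 + 240 = 244)
1/r(n(24)) = 1/244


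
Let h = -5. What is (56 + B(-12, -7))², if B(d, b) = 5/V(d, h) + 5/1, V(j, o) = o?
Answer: 3600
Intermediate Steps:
B(d, b) = 4 (B(d, b) = 5/(-5) + 5/1 = 5*(-⅕) + 5*1 = -1 + 5 = 4)
(56 + B(-12, -7))² = (56 + 4)² = 60² = 3600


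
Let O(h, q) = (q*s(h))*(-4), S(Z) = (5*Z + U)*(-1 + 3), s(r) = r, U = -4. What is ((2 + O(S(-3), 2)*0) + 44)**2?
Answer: 2116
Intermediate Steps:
S(Z) = -8 + 10*Z (S(Z) = (5*Z - 4)*(-1 + 3) = (-4 + 5*Z)*2 = -8 + 10*Z)
O(h, q) = -4*h*q (O(h, q) = (q*h)*(-4) = (h*q)*(-4) = -4*h*q)
((2 + O(S(-3), 2)*0) + 44)**2 = ((2 - 4*(-8 + 10*(-3))*2*0) + 44)**2 = ((2 - 4*(-8 - 30)*2*0) + 44)**2 = ((2 - 4*(-38)*2*0) + 44)**2 = ((2 + 304*0) + 44)**2 = ((2 + 0) + 44)**2 = (2 + 44)**2 = 46**2 = 2116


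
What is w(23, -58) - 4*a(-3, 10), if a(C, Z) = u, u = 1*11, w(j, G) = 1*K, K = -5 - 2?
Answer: -51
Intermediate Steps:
K = -7
w(j, G) = -7 (w(j, G) = 1*(-7) = -7)
u = 11
a(C, Z) = 11
w(23, -58) - 4*a(-3, 10) = -7 - 4*11 = -7 - 44 = -51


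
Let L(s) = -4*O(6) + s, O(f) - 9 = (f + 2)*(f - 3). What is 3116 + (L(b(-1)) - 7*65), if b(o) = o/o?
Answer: 2530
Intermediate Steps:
O(f) = 9 + (-3 + f)*(2 + f) (O(f) = 9 + (f + 2)*(f - 3) = 9 + (2 + f)*(-3 + f) = 9 + (-3 + f)*(2 + f))
b(o) = 1
L(s) = -132 + s (L(s) = -4*(3 + 6**2 - 1*6) + s = -4*(3 + 36 - 6) + s = -4*33 + s = -132 + s)
3116 + (L(b(-1)) - 7*65) = 3116 + ((-132 + 1) - 7*65) = 3116 + (-131 - 455) = 3116 - 586 = 2530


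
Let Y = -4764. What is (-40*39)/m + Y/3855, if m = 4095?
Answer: -43628/26985 ≈ -1.6168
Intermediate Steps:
(-40*39)/m + Y/3855 = -40*39/4095 - 4764/3855 = -1560*1/4095 - 4764*1/3855 = -8/21 - 1588/1285 = -43628/26985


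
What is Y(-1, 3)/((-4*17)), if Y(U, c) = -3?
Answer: 3/68 ≈ 0.044118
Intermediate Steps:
Y(-1, 3)/((-4*17)) = -3/(-4*17) = -3/(-68) = -1/68*(-3) = 3/68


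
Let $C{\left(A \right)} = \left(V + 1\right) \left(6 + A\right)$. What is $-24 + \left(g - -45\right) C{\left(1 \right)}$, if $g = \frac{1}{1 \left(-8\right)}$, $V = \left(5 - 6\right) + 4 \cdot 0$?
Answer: $-24$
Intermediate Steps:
$V = -1$ ($V = \left(5 - 6\right) + 0 = -1 + 0 = -1$)
$C{\left(A \right)} = 0$ ($C{\left(A \right)} = \left(-1 + 1\right) \left(6 + A\right) = 0 \left(6 + A\right) = 0$)
$g = - \frac{1}{8}$ ($g = \frac{1}{-8} = - \frac{1}{8} \approx -0.125$)
$-24 + \left(g - -45\right) C{\left(1 \right)} = -24 + \left(- \frac{1}{8} - -45\right) 0 = -24 + \left(- \frac{1}{8} + 45\right) 0 = -24 + \frac{359}{8} \cdot 0 = -24 + 0 = -24$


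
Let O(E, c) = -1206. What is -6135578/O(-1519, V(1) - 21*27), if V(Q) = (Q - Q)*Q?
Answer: 3067789/603 ≈ 5087.5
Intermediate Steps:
V(Q) = 0 (V(Q) = 0*Q = 0)
-6135578/O(-1519, V(1) - 21*27) = -6135578/(-1206) = -6135578*(-1/1206) = 3067789/603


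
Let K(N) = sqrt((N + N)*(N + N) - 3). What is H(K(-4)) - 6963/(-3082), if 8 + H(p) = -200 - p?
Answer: -634093/3082 - sqrt(61) ≈ -213.55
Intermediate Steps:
K(N) = sqrt(-3 + 4*N**2) (K(N) = sqrt((2*N)*(2*N) - 3) = sqrt(4*N**2 - 3) = sqrt(-3 + 4*N**2))
H(p) = -208 - p (H(p) = -8 + (-200 - p) = -208 - p)
H(K(-4)) - 6963/(-3082) = (-208 - sqrt(-3 + 4*(-4)**2)) - 6963/(-3082) = (-208 - sqrt(-3 + 4*16)) - 6963*(-1/3082) = (-208 - sqrt(-3 + 64)) + 6963/3082 = (-208 - sqrt(61)) + 6963/3082 = -634093/3082 - sqrt(61)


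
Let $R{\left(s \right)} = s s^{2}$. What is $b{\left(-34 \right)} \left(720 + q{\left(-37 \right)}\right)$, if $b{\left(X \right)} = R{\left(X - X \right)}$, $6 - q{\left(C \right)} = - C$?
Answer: $0$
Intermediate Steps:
$q{\left(C \right)} = 6 + C$ ($q{\left(C \right)} = 6 - - C = 6 + C$)
$R{\left(s \right)} = s^{3}$
$b{\left(X \right)} = 0$ ($b{\left(X \right)} = \left(X - X\right)^{3} = 0^{3} = 0$)
$b{\left(-34 \right)} \left(720 + q{\left(-37 \right)}\right) = 0 \left(720 + \left(6 - 37\right)\right) = 0 \left(720 - 31\right) = 0 \cdot 689 = 0$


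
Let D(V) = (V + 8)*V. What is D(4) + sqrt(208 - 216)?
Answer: 48 + 2*I*sqrt(2) ≈ 48.0 + 2.8284*I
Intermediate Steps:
D(V) = V*(8 + V) (D(V) = (8 + V)*V = V*(8 + V))
D(4) + sqrt(208 - 216) = 4*(8 + 4) + sqrt(208 - 216) = 4*12 + sqrt(-8) = 48 + 2*I*sqrt(2)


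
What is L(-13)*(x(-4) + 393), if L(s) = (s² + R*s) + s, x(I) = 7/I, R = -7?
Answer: 386555/4 ≈ 96639.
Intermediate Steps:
L(s) = s² - 6*s (L(s) = (s² - 7*s) + s = s² - 6*s)
L(-13)*(x(-4) + 393) = (-13*(-6 - 13))*(7/(-4) + 393) = (-13*(-19))*(7*(-¼) + 393) = 247*(-7/4 + 393) = 247*(1565/4) = 386555/4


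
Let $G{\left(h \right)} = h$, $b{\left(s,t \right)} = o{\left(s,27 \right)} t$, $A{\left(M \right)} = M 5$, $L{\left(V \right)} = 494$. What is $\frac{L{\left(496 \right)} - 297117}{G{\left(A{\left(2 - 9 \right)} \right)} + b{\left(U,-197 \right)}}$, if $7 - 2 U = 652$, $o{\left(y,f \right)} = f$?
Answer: $\frac{296623}{5354} \approx 55.402$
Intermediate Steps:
$A{\left(M \right)} = 5 M$
$U = - \frac{645}{2}$ ($U = \frac{7}{2} - 326 = - \frac{645}{2} \approx -322.5$)
$b{\left(s,t \right)} = 27 t$
$\frac{L{\left(496 \right)} - 297117}{G{\left(A{\left(2 - 9 \right)} \right)} + b{\left(U,-197 \right)}} = \frac{494 - 297117}{5 \left(2 - 9\right) + 27 \left(-197\right)} = - \frac{296623}{5 \left(-7\right) - 5319} = - \frac{296623}{-35 - 5319} = - \frac{296623}{-5354} = \left(-296623\right) \left(- \frac{1}{5354}\right) = \frac{296623}{5354}$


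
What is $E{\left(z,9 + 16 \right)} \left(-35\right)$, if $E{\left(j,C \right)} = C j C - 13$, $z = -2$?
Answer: $44205$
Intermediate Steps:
$E{\left(j,C \right)} = -13 + j C^{2}$ ($E{\left(j,C \right)} = j C^{2} - 13 = -13 + j C^{2}$)
$E{\left(z,9 + 16 \right)} \left(-35\right) = \left(-13 - 2 \left(9 + 16\right)^{2}\right) \left(-35\right) = \left(-13 - 2 \cdot 25^{2}\right) \left(-35\right) = \left(-13 - 1250\right) \left(-35\right) = \left(-1263\right) \left(-35\right) = 44205$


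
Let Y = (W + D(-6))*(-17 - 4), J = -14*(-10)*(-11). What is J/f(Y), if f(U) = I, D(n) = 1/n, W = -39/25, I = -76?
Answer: 385/19 ≈ 20.263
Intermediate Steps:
W = -39/25 (W = -39*1/25 = -39/25 ≈ -1.5600)
J = -1540 (J = 140*(-11) = -1540)
D(n) = 1/n
Y = 1813/50 (Y = (-39/25 + 1/(-6))*(-17 - 4) = (-39/25 - 1/6)*(-21) = -259/150*(-21) = 1813/50 ≈ 36.260)
f(U) = -76
J/f(Y) = -1540/(-76) = -1540*(-1/76) = 385/19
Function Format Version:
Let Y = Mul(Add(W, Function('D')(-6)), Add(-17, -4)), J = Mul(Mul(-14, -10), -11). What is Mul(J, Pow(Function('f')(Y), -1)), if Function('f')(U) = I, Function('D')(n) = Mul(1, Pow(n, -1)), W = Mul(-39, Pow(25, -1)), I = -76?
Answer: Rational(385, 19) ≈ 20.263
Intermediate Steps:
W = Rational(-39, 25) (W = Mul(-39, Rational(1, 25)) = Rational(-39, 25) ≈ -1.5600)
J = -1540 (J = Mul(140, -11) = -1540)
Function('D')(n) = Pow(n, -1)
Y = Rational(1813, 50) (Y = Mul(Add(Rational(-39, 25), Pow(-6, -1)), Add(-17, -4)) = Mul(Add(Rational(-39, 25), Rational(-1, 6)), -21) = Mul(Rational(-259, 150), -21) = Rational(1813, 50) ≈ 36.260)
Function('f')(U) = -76
Mul(J, Pow(Function('f')(Y), -1)) = Mul(-1540, Pow(-76, -1)) = Mul(-1540, Rational(-1, 76)) = Rational(385, 19)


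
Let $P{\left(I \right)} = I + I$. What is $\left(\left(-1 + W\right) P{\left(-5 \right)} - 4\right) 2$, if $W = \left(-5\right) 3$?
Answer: $312$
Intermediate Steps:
$W = -15$
$P{\left(I \right)} = 2 I$
$\left(\left(-1 + W\right) P{\left(-5 \right)} - 4\right) 2 = \left(\left(-1 - 15\right) 2 \left(-5\right) - 4\right) 2 = \left(\left(-16\right) \left(-10\right) - 4\right) 2 = \left(160 - 4\right) 2 = 156 \cdot 2 = 312$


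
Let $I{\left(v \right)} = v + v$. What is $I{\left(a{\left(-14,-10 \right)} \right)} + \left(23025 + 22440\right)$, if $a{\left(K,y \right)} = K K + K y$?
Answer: $46137$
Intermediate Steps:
$a{\left(K,y \right)} = K^{2} + K y$
$I{\left(v \right)} = 2 v$
$I{\left(a{\left(-14,-10 \right)} \right)} + \left(23025 + 22440\right) = 2 \left(- 14 \left(-14 - 10\right)\right) + \left(23025 + 22440\right) = 2 \left(\left(-14\right) \left(-24\right)\right) + 45465 = 2 \cdot 336 + 45465 = 672 + 45465 = 46137$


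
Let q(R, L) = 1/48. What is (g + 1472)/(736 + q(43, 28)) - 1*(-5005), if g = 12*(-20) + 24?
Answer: 176881933/35329 ≈ 5006.7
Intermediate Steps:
q(R, L) = 1/48
g = -216 (g = -240 + 24 = -216)
(g + 1472)/(736 + q(43, 28)) - 1*(-5005) = (-216 + 1472)/(736 + 1/48) - 1*(-5005) = 1256/(35329/48) + 5005 = 1256*(48/35329) + 5005 = 60288/35329 + 5005 = 176881933/35329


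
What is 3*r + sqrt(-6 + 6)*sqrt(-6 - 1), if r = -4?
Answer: -12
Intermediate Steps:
3*r + sqrt(-6 + 6)*sqrt(-6 - 1) = 3*(-4) + sqrt(-6 + 6)*sqrt(-6 - 1) = -12 + sqrt(0)*sqrt(-7) = -12 + 0*(I*sqrt(7)) = -12 + 0 = -12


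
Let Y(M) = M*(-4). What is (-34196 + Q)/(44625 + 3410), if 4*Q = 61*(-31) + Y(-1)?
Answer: -10667/14780 ≈ -0.72172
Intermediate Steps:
Y(M) = -4*M
Q = -1887/4 (Q = (61*(-31) - 4*(-1))/4 = (-1891 + 4)/4 = (¼)*(-1887) = -1887/4 ≈ -471.75)
(-34196 + Q)/(44625 + 3410) = (-34196 - 1887/4)/(44625 + 3410) = -138671/4/48035 = -138671/4*1/48035 = -10667/14780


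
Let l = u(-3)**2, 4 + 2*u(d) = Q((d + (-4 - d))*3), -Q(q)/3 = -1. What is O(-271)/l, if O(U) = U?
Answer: -1084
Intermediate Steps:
Q(q) = 3 (Q(q) = -3*(-1) = 3)
u(d) = -1/2 (u(d) = -2 + (1/2)*3 = -2 + 3/2 = -1/2)
l = 1/4 (l = (-1/2)**2 = 1/4 ≈ 0.25000)
O(-271)/l = -271/1/4 = -271*4 = -1084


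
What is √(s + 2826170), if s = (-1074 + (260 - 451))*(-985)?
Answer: √4072195 ≈ 2018.0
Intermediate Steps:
s = 1246025 (s = (-1074 - 191)*(-985) = -1265*(-985) = 1246025)
√(s + 2826170) = √(1246025 + 2826170) = √4072195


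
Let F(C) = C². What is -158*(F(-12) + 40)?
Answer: -29072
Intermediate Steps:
-158*(F(-12) + 40) = -158*((-12)² + 40) = -158*(144 + 40) = -158*184 = -29072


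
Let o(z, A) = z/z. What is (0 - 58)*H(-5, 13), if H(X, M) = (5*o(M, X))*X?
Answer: 1450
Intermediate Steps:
o(z, A) = 1
H(X, M) = 5*X (H(X, M) = (5*1)*X = 5*X)
(0 - 58)*H(-5, 13) = (0 - 58)*(5*(-5)) = -58*(-25) = 1450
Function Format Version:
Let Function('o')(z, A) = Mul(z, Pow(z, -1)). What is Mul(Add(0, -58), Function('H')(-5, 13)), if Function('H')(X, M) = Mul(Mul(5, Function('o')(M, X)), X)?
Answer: 1450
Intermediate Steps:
Function('o')(z, A) = 1
Function('H')(X, M) = Mul(5, X) (Function('H')(X, M) = Mul(Mul(5, 1), X) = Mul(5, X))
Mul(Add(0, -58), Function('H')(-5, 13)) = Mul(Add(0, -58), Mul(5, -5)) = Mul(-58, -25) = 1450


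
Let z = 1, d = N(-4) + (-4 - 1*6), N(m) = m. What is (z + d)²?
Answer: 169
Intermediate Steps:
d = -14 (d = -4 + (-4 - 1*6) = -4 + (-4 - 6) = -4 - 10 = -14)
(z + d)² = (1 - 14)² = (-13)² = 169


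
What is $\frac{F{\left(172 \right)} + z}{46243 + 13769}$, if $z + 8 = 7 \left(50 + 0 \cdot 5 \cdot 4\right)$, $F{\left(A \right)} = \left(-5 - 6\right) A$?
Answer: $- \frac{775}{30006} \approx -0.025828$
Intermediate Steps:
$F{\left(A \right)} = - 11 A$
$z = 342$ ($z = -8 + 7 \left(50 + 0 \cdot 5 \cdot 4\right) = -8 + 7 \left(50 + 0 \cdot 4\right) = -8 + 7 \left(50 + 0\right) = -8 + 7 \cdot 50 = -8 + 350 = 342$)
$\frac{F{\left(172 \right)} + z}{46243 + 13769} = \frac{\left(-11\right) 172 + 342}{46243 + 13769} = \frac{-1892 + 342}{60012} = \left(-1550\right) \frac{1}{60012} = - \frac{775}{30006}$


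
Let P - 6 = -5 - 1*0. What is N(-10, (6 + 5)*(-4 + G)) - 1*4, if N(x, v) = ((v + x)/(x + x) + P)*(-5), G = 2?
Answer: -17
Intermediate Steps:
P = 1 (P = 6 + (-5 - 1*0) = 6 + (-5 + 0) = 6 - 5 = 1)
N(x, v) = -5 - 5*(v + x)/(2*x) (N(x, v) = ((v + x)/(x + x) + 1)*(-5) = ((v + x)/((2*x)) + 1)*(-5) = ((v + x)*(1/(2*x)) + 1)*(-5) = ((v + x)/(2*x) + 1)*(-5) = (1 + (v + x)/(2*x))*(-5) = -5 - 5*(v + x)/(2*x))
N(-10, (6 + 5)*(-4 + G)) - 1*4 = (5/2)*(-(6 + 5)*(-4 + 2) - 3*(-10))/(-10) - 1*4 = (5/2)*(-1/10)*(-11*(-2) + 30) - 4 = (5/2)*(-1/10)*(-1*(-22) + 30) - 4 = (5/2)*(-1/10)*(22 + 30) - 4 = (5/2)*(-1/10)*52 - 4 = -13 - 4 = -17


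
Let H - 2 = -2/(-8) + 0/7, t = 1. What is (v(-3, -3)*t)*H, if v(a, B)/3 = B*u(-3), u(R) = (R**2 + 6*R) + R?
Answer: 243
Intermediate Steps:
u(R) = R**2 + 7*R
v(a, B) = -36*B (v(a, B) = 3*(B*(-3*(7 - 3))) = 3*(B*(-3*4)) = 3*(B*(-12)) = 3*(-12*B) = -36*B)
H = 9/4 (H = 2 + (-2/(-8) + 0/7) = 2 + (-2*(-1/8) + 0*(1/7)) = 2 + (1/4 + 0) = 2 + 1/4 = 9/4 ≈ 2.2500)
(v(-3, -3)*t)*H = (-36*(-3)*1)*(9/4) = (108*1)*(9/4) = 108*(9/4) = 243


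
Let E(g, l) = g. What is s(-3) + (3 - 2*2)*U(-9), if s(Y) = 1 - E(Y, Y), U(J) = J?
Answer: 13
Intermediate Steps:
s(Y) = 1 - Y
s(-3) + (3 - 2*2)*U(-9) = (1 - 1*(-3)) + (3 - 2*2)*(-9) = (1 + 3) + (3 - 4)*(-9) = 4 - 1*(-9) = 4 + 9 = 13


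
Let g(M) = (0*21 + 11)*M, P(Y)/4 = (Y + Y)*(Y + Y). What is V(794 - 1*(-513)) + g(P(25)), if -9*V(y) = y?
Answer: 988693/9 ≈ 1.0985e+5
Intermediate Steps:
V(y) = -y/9
P(Y) = 16*Y² (P(Y) = 4*((Y + Y)*(Y + Y)) = 4*((2*Y)*(2*Y)) = 4*(4*Y²) = 16*Y²)
g(M) = 11*M (g(M) = (0 + 11)*M = 11*M)
V(794 - 1*(-513)) + g(P(25)) = -(794 - 1*(-513))/9 + 11*(16*25²) = -(794 + 513)/9 + 11*(16*625) = -⅑*1307 + 11*10000 = -1307/9 + 110000 = 988693/9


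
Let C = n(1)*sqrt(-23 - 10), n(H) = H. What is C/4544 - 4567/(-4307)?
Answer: 4567/4307 + I*sqrt(33)/4544 ≈ 1.0604 + 0.0012642*I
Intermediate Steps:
C = I*sqrt(33) (C = 1*sqrt(-23 - 10) = 1*sqrt(-33) = 1*(I*sqrt(33)) = I*sqrt(33) ≈ 5.7446*I)
C/4544 - 4567/(-4307) = (I*sqrt(33))/4544 - 4567/(-4307) = (I*sqrt(33))*(1/4544) - 4567*(-1/4307) = I*sqrt(33)/4544 + 4567/4307 = 4567/4307 + I*sqrt(33)/4544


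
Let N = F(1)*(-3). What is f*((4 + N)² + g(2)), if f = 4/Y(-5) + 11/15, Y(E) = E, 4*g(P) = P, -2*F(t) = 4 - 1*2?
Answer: -33/10 ≈ -3.3000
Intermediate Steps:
F(t) = -1 (F(t) = -(4 - 1*2)/2 = -(4 - 2)/2 = -½*2 = -1)
g(P) = P/4
N = 3 (N = -1*(-3) = 3)
f = -1/15 (f = 4/(-5) + 11/15 = 4*(-⅕) + 11*(1/15) = -⅘ + 11/15 = -1/15 ≈ -0.066667)
f*((4 + N)² + g(2)) = -((4 + 3)² + (¼)*2)/15 = -(7² + ½)/15 = -(49 + ½)/15 = -1/15*99/2 = -33/10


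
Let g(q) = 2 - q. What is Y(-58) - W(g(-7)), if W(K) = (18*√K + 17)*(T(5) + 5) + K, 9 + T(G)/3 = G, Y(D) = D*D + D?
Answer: 3794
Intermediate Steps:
Y(D) = D + D² (Y(D) = D² + D = D + D²)
T(G) = -27 + 3*G
W(K) = -119 + K - 126*√K (W(K) = (18*√K + 17)*((-27 + 3*5) + 5) + K = (17 + 18*√K)*((-27 + 15) + 5) + K = (17 + 18*√K)*(-12 + 5) + K = (17 + 18*√K)*(-7) + K = (-119 - 126*√K) + K = -119 + K - 126*√K)
Y(-58) - W(g(-7)) = -58*(1 - 58) - (-119 + (2 - 1*(-7)) - 126*√(2 - 1*(-7))) = -58*(-57) - (-119 + (2 + 7) - 126*√(2 + 7)) = 3306 - (-119 + 9 - 126*√9) = 3306 - (-119 + 9 - 126*3) = 3306 - (-119 + 9 - 378) = 3306 - 1*(-488) = 3306 + 488 = 3794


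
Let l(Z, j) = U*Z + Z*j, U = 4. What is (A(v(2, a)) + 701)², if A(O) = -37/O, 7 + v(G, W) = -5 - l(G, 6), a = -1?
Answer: 504855961/1024 ≈ 4.9302e+5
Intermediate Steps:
l(Z, j) = 4*Z + Z*j
v(G, W) = -12 - 10*G (v(G, W) = -7 + (-5 - G*(4 + 6)) = -7 + (-5 - G*10) = -7 + (-5 - 10*G) = -12 - 10*G)
(A(v(2, a)) + 701)² = (-37/(-12 - 10*2) + 701)² = (-37/(-12 - 20) + 701)² = (-37/(-32) + 701)² = (-37*(-1/32) + 701)² = (37/32 + 701)² = (22469/32)² = 504855961/1024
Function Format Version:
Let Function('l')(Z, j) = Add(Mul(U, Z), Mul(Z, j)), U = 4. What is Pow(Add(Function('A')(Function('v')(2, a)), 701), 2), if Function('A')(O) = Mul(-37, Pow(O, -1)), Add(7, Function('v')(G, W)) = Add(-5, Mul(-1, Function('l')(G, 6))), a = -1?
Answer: Rational(504855961, 1024) ≈ 4.9302e+5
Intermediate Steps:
Function('l')(Z, j) = Add(Mul(4, Z), Mul(Z, j))
Function('v')(G, W) = Add(-12, Mul(-10, G)) (Function('v')(G, W) = Add(-7, Add(-5, Mul(-1, Mul(G, Add(4, 6))))) = Add(-7, Add(-5, Mul(-1, Mul(G, 10)))) = Add(-7, Add(-5, Mul(-1, Mul(10, G)))) = Add(-7, Add(-5, Mul(-10, G))) = Add(-12, Mul(-10, G)))
Pow(Add(Function('A')(Function('v')(2, a)), 701), 2) = Pow(Add(Mul(-37, Pow(Add(-12, Mul(-10, 2)), -1)), 701), 2) = Pow(Add(Mul(-37, Pow(Add(-12, -20), -1)), 701), 2) = Pow(Add(Mul(-37, Pow(-32, -1)), 701), 2) = Pow(Add(Mul(-37, Rational(-1, 32)), 701), 2) = Pow(Add(Rational(37, 32), 701), 2) = Pow(Rational(22469, 32), 2) = Rational(504855961, 1024)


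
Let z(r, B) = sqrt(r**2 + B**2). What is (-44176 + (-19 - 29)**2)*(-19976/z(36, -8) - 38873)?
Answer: 1627690256 + 209108768*sqrt(85)/85 ≈ 1.6504e+9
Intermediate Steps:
z(r, B) = sqrt(B**2 + r**2)
(-44176 + (-19 - 29)**2)*(-19976/z(36, -8) - 38873) = (-44176 + (-19 - 29)**2)*(-19976/sqrt((-8)**2 + 36**2) - 38873) = (-44176 + (-48)**2)*(-19976/sqrt(64 + 1296) - 38873) = (-44176 + 2304)*(-19976*sqrt(85)/340 - 38873) = -41872*(-19976*sqrt(85)/340 - 38873) = -41872*(-4994*sqrt(85)/85 - 38873) = -41872*(-38873 - 4994*sqrt(85)/85) = 1627690256 + 209108768*sqrt(85)/85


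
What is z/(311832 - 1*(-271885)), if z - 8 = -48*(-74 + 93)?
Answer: -904/583717 ≈ -0.0015487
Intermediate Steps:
z = -904 (z = 8 - 48*(-74 + 93) = 8 - 48*19 = 8 - 912 = -904)
z/(311832 - 1*(-271885)) = -904/(311832 - 1*(-271885)) = -904/(311832 + 271885) = -904/583717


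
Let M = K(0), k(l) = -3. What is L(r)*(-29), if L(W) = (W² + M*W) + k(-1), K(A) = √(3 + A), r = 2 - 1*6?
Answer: -377 + 116*√3 ≈ -176.08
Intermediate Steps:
r = -4 (r = 2 - 6 = -4)
M = √3 (M = √(3 + 0) = √3 ≈ 1.7320)
L(W) = -3 + W² + W*√3 (L(W) = (W² + √3*W) - 3 = (W² + W*√3) - 3 = -3 + W² + W*√3)
L(r)*(-29) = (-3 + (-4)² - 4*√3)*(-29) = (-3 + 16 - 4*√3)*(-29) = (13 - 4*√3)*(-29) = -377 + 116*√3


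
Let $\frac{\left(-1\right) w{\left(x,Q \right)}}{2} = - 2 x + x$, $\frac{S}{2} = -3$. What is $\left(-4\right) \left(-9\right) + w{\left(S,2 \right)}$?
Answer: $24$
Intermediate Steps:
$S = -6$ ($S = 2 \left(-3\right) = -6$)
$w{\left(x,Q \right)} = 2 x$ ($w{\left(x,Q \right)} = - 2 \left(- 2 x + x\right) = - 2 \left(- x\right) = 2 x$)
$\left(-4\right) \left(-9\right) + w{\left(S,2 \right)} = \left(-4\right) \left(-9\right) + 2 \left(-6\right) = 36 - 12 = 24$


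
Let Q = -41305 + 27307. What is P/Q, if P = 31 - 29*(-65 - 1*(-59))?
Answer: -205/13998 ≈ -0.014645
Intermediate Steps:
Q = -13998
P = 205 (P = 31 - 29*(-65 + 59) = 31 - 29*(-6) = 31 + 174 = 205)
P/Q = 205/(-13998) = 205*(-1/13998) = -205/13998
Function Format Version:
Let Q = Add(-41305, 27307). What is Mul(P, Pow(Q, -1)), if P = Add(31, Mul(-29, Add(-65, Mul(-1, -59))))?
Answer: Rational(-205, 13998) ≈ -0.014645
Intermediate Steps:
Q = -13998
P = 205 (P = Add(31, Mul(-29, Add(-65, 59))) = Add(31, Mul(-29, -6)) = Add(31, 174) = 205)
Mul(P, Pow(Q, -1)) = Mul(205, Pow(-13998, -1)) = Mul(205, Rational(-1, 13998)) = Rational(-205, 13998)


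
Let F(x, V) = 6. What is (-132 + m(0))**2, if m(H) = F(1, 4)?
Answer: 15876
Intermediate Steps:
m(H) = 6
(-132 + m(0))**2 = (-132 + 6)**2 = (-126)**2 = 15876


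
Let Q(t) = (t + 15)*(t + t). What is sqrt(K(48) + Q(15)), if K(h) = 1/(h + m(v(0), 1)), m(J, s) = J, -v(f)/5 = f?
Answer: sqrt(129603)/12 ≈ 30.000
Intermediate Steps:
v(f) = -5*f
K(h) = 1/h (K(h) = 1/(h - 5*0) = 1/(h + 0) = 1/h)
Q(t) = 2*t*(15 + t) (Q(t) = (15 + t)*(2*t) = 2*t*(15 + t))
sqrt(K(48) + Q(15)) = sqrt(1/48 + 2*15*(15 + 15)) = sqrt(1/48 + 2*15*30) = sqrt(1/48 + 900) = sqrt(43201/48) = sqrt(129603)/12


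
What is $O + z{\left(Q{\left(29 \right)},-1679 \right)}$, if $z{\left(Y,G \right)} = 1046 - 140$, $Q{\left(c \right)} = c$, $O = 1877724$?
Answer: $1878630$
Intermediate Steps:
$z{\left(Y,G \right)} = 906$ ($z{\left(Y,G \right)} = 1046 - 140 = 906$)
$O + z{\left(Q{\left(29 \right)},-1679 \right)} = 1877724 + 906 = 1878630$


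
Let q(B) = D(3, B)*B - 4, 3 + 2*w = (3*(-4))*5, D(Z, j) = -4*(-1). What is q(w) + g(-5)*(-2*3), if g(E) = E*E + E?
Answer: -250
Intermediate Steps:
D(Z, j) = 4
w = -63/2 (w = -3/2 + ((3*(-4))*5)/2 = -3/2 + (-12*5)/2 = -3/2 + (1/2)*(-60) = -3/2 - 30 = -63/2 ≈ -31.500)
g(E) = E + E**2 (g(E) = E**2 + E = E + E**2)
q(B) = -4 + 4*B (q(B) = 4*B - 4 = -4 + 4*B)
q(w) + g(-5)*(-2*3) = (-4 + 4*(-63/2)) + (-5*(1 - 5))*(-2*3) = (-4 - 126) - 5*(-4)*(-6) = -130 + 20*(-6) = -130 - 120 = -250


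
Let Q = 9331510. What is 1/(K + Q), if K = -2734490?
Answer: 1/6597020 ≈ 1.5158e-7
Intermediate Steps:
1/(K + Q) = 1/(-2734490 + 9331510) = 1/6597020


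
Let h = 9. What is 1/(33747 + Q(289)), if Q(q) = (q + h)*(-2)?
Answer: 1/33151 ≈ 3.0165e-5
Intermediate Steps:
Q(q) = -18 - 2*q (Q(q) = (q + 9)*(-2) = (9 + q)*(-2) = -18 - 2*q)
1/(33747 + Q(289)) = 1/(33747 + (-18 - 2*289)) = 1/(33747 + (-18 - 578)) = 1/(33747 - 596) = 1/33151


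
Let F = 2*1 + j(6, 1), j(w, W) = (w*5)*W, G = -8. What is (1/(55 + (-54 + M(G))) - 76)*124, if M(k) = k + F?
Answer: -235476/25 ≈ -9419.0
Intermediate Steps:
j(w, W) = 5*W*w (j(w, W) = (5*w)*W = 5*W*w)
F = 32 (F = 2*1 + 5*1*6 = 2 + 30 = 32)
M(k) = 32 + k (M(k) = k + 32 = 32 + k)
(1/(55 + (-54 + M(G))) - 76)*124 = (1/(55 + (-54 + (32 - 8))) - 76)*124 = (1/(55 + (-54 + 24)) - 76)*124 = (1/(55 - 30) - 76)*124 = (1/25 - 76)*124 = -1899/25*124 = -235476/25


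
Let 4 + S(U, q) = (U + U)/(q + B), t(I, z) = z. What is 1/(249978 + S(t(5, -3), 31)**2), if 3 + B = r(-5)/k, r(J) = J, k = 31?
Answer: 744769/186189100126 ≈ 4.0001e-6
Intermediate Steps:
B = -98/31 (B = -3 - 5/31 = -98/31 ≈ -3.1613)
S(U, q) = -4 + 2*U/(-98/31 + q) (S(U, q) = -4 + (U + U)/(q - 98/31) = -4 + (2*U)/(-98/31 + q) = -4 + 2*U/(-98/31 + q))
1/(249978 + S(t(5, -3), 31)**2) = 1/(249978 + (2*(196 - 62*31 + 31*(-3))/(-98 + 31*31))**2) = 1/(249978 + (2*(196 - 1922 - 93)/(-98 + 961))**2) = 1/(249978 + (2*(-1819)/863)**2) = 1/(249978 + (2*(1/863)*(-1819))**2) = 1/(249978 + (-3638/863)**2) = 1/(249978 + 13235044/744769) = 1/(186189100126/744769) = 744769/186189100126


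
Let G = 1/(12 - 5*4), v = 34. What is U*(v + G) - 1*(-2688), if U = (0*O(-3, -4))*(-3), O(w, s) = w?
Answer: 2688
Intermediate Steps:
U = 0 (U = (0*(-3))*(-3) = 0*(-3) = 0)
G = -⅛ (G = 1/(12 - 20) = 1/(-8) = -⅛ ≈ -0.12500)
U*(v + G) - 1*(-2688) = 0*(34 - ⅛) - 1*(-2688) = 0*(271/8) + 2688 = 0 + 2688 = 2688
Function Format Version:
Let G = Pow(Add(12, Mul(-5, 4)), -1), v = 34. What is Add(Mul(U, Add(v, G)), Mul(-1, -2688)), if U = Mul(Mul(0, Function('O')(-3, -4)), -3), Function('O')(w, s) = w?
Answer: 2688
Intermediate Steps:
U = 0 (U = Mul(Mul(0, -3), -3) = Mul(0, -3) = 0)
G = Rational(-1, 8) (G = Pow(Add(12, -20), -1) = Pow(-8, -1) = Rational(-1, 8) ≈ -0.12500)
Add(Mul(U, Add(v, G)), Mul(-1, -2688)) = Add(Mul(0, Add(34, Rational(-1, 8))), Mul(-1, -2688)) = Add(Mul(0, Rational(271, 8)), 2688) = Add(0, 2688) = 2688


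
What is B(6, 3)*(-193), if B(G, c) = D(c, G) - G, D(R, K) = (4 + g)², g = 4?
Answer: -11194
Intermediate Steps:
D(R, K) = 64 (D(R, K) = (4 + 4)² = 8² = 64)
B(G, c) = 64 - G
B(6, 3)*(-193) = (64 - 1*6)*(-193) = (64 - 6)*(-193) = 58*(-193) = -11194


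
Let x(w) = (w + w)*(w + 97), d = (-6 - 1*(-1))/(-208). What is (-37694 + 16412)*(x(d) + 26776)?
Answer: -6164537065017/10816 ≈ -5.6995e+8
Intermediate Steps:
d = 5/208 (d = (-6 + 1)*(-1/208) = -5*(-1/208) = 5/208 ≈ 0.024038)
x(w) = 2*w*(97 + w) (x(w) = (2*w)*(97 + w) = 2*w*(97 + w))
(-37694 + 16412)*(x(d) + 26776) = (-37694 + 16412)*(2*(5/208)*(97 + 5/208) + 26776) = -21282*(2*(5/208)*(20181/208) + 26776) = -21282*(100905/21632 + 26776) = -21282*579319337/21632 = -6164537065017/10816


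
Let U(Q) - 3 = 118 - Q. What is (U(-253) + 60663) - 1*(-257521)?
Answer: 318558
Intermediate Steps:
U(Q) = 121 - Q (U(Q) = 3 + (118 - Q) = 121 - Q)
(U(-253) + 60663) - 1*(-257521) = ((121 - 1*(-253)) + 60663) - 1*(-257521) = ((121 + 253) + 60663) + 257521 = (374 + 60663) + 257521 = 61037 + 257521 = 318558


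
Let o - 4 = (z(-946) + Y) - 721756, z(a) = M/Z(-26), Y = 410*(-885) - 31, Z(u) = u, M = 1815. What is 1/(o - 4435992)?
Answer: -26/143538065 ≈ -1.8114e-7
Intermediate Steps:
Y = -362881 (Y = -362850 - 31 = -362881)
z(a) = -1815/26 (z(a) = 1815/(-26) = 1815*(-1/26) = -1815/26)
o = -28202273/26 (o = 4 + ((-1815/26 - 362881) - 721756) = 4 + (-9436721/26 - 721756) = 4 - 28202377/26 = -28202273/26 ≈ -1.0847e+6)
1/(o - 4435992) = 1/(-28202273/26 - 4435992) = 1/(-143538065/26) = -26/143538065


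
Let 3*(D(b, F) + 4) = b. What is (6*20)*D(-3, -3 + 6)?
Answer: -600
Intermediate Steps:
D(b, F) = -4 + b/3
(6*20)*D(-3, -3 + 6) = (6*20)*(-4 + (1/3)*(-3)) = 120*(-4 - 1) = 120*(-5) = -600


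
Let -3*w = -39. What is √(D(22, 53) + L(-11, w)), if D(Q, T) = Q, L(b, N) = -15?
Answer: √7 ≈ 2.6458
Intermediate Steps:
w = 13 (w = -⅓*(-39) = 13)
√(D(22, 53) + L(-11, w)) = √(22 - 15) = √7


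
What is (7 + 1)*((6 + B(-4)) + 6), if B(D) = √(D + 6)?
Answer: 96 + 8*√2 ≈ 107.31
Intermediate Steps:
B(D) = √(6 + D)
(7 + 1)*((6 + B(-4)) + 6) = (7 + 1)*((6 + √(6 - 4)) + 6) = 8*((6 + √2) + 6) = 8*(12 + √2) = 96 + 8*√2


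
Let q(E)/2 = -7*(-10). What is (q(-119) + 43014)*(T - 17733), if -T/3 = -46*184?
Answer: 330516486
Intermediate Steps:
T = 25392 (T = -(-138)*184 = -3*(-8464) = 25392)
q(E) = 140 (q(E) = 2*(-7*(-10)) = 2*70 = 140)
(q(-119) + 43014)*(T - 17733) = (140 + 43014)*(25392 - 17733) = 43154*7659 = 330516486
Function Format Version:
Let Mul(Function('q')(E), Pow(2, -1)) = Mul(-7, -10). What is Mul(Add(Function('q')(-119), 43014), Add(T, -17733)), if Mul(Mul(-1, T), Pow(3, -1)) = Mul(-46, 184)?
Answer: 330516486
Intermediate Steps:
T = 25392 (T = Mul(-3, Mul(-46, 184)) = Mul(-3, -8464) = 25392)
Function('q')(E) = 140 (Function('q')(E) = Mul(2, Mul(-7, -10)) = Mul(2, 70) = 140)
Mul(Add(Function('q')(-119), 43014), Add(T, -17733)) = Mul(Add(140, 43014), Add(25392, -17733)) = Mul(43154, 7659) = 330516486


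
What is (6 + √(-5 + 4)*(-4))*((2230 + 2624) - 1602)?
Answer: 19512 - 13008*I ≈ 19512.0 - 13008.0*I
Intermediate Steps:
(6 + √(-5 + 4)*(-4))*((2230 + 2624) - 1602) = (6 + √(-1)*(-4))*(4854 - 1602) = (6 + I*(-4))*3252 = (6 - 4*I)*3252 = 19512 - 13008*I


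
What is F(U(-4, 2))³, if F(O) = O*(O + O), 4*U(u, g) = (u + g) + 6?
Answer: 8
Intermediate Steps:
U(u, g) = 3/2 + g/4 + u/4 (U(u, g) = ((u + g) + 6)/4 = ((g + u) + 6)/4 = (6 + g + u)/4 = 3/2 + g/4 + u/4)
F(O) = 2*O² (F(O) = O*(2*O) = 2*O²)
F(U(-4, 2))³ = (2*(3/2 + (¼)*2 + (¼)*(-4))²)³ = (2*(3/2 + ½ - 1)²)³ = (2*1²)³ = (2*1)³ = 2³ = 8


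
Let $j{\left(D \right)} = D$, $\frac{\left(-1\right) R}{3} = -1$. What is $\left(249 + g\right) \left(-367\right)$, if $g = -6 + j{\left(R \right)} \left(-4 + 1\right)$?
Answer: $-85878$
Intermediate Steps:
$R = 3$ ($R = \left(-3\right) \left(-1\right) = 3$)
$g = -15$ ($g = -6 + 3 \left(-4 + 1\right) = -6 + 3 \left(-3\right) = -6 - 9 = -15$)
$\left(249 + g\right) \left(-367\right) = \left(249 - 15\right) \left(-367\right) = 234 \left(-367\right) = -85878$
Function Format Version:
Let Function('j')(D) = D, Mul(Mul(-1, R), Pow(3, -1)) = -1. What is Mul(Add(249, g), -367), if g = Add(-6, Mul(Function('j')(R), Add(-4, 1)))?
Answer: -85878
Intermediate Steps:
R = 3 (R = Mul(-3, -1) = 3)
g = -15 (g = Add(-6, Mul(3, Add(-4, 1))) = Add(-6, Mul(3, -3)) = Add(-6, -9) = -15)
Mul(Add(249, g), -367) = Mul(Add(249, -15), -367) = Mul(234, -367) = -85878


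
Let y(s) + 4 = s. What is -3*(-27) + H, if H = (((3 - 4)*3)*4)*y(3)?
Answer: 93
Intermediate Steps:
y(s) = -4 + s
H = 12 (H = (((3 - 4)*3)*4)*(-4 + 3) = (-1*3*4)*(-1) = -3*4*(-1) = -12*(-1) = 12)
-3*(-27) + H = -3*(-27) + 12 = 81 + 12 = 93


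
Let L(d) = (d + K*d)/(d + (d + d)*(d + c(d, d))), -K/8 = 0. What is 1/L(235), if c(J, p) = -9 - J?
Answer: -17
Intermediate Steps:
K = 0 (K = -8*0 = 0)
L(d) = -1/17 (L(d) = (d + 0*d)/(d + (d + d)*(d + (-9 - d))) = (d + 0)/(d + (2*d)*(-9)) = d/(d - 18*d) = d/((-17*d)) = d*(-1/(17*d)) = -1/17)
1/L(235) = 1/(-1/17) = -17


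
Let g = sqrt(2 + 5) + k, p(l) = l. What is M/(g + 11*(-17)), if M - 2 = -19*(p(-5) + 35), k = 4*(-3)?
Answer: 56516/19797 + 284*sqrt(7)/19797 ≈ 2.8927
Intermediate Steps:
k = -12
M = -568 (M = 2 - 19*(-5 + 35) = 2 - 19*30 = 2 - 570 = -568)
g = -12 + sqrt(7) (g = sqrt(2 + 5) - 12 = sqrt(7) - 12 = -12 + sqrt(7) ≈ -9.3542)
M/(g + 11*(-17)) = -568/((-12 + sqrt(7)) + 11*(-17)) = -568/((-12 + sqrt(7)) - 187) = -568/(-199 + sqrt(7))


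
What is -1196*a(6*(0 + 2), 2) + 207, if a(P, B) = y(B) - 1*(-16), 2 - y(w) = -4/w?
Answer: -23713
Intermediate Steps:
y(w) = 2 + 4/w (y(w) = 2 - (-4)/w = 2 + 4/w)
a(P, B) = 18 + 4/B (a(P, B) = (2 + 4/B) - 1*(-16) = (2 + 4/B) + 16 = 18 + 4/B)
-1196*a(6*(0 + 2), 2) + 207 = -1196*(18 + 4/2) + 207 = -1196*(18 + 4*(½)) + 207 = -1196*(18 + 2) + 207 = -1196*20 + 207 = -23920 + 207 = -23713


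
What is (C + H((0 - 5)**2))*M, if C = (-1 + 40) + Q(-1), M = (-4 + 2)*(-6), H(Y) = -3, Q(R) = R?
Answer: 420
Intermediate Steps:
M = 12 (M = -2*(-6) = 12)
C = 38 (C = (-1 + 40) - 1 = 39 - 1 = 38)
(C + H((0 - 5)**2))*M = (38 - 3)*12 = 35*12 = 420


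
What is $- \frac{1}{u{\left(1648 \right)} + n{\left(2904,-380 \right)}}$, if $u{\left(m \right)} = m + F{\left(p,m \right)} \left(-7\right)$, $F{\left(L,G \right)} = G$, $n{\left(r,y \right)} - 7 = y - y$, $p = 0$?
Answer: $\frac{1}{9881} \approx 0.0001012$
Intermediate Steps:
$n{\left(r,y \right)} = 7$ ($n{\left(r,y \right)} = 7 + \left(y - y\right) = 7 + 0 = 7$)
$u{\left(m \right)} = - 6 m$ ($u{\left(m \right)} = m + m \left(-7\right) = m - 7 m = - 6 m$)
$- \frac{1}{u{\left(1648 \right)} + n{\left(2904,-380 \right)}} = - \frac{1}{\left(-6\right) 1648 + 7} = - \frac{1}{-9888 + 7} = - \frac{1}{-9881} = \left(-1\right) \left(- \frac{1}{9881}\right) = \frac{1}{9881}$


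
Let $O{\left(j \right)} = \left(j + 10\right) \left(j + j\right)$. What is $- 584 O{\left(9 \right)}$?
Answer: $-199728$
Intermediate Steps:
$O{\left(j \right)} = 2 j \left(10 + j\right)$ ($O{\left(j \right)} = \left(10 + j\right) 2 j = 2 j \left(10 + j\right)$)
$- 584 O{\left(9 \right)} = - 584 \cdot 2 \cdot 9 \left(10 + 9\right) = - 584 \cdot 2 \cdot 9 \cdot 19 = \left(-584\right) 342 = -199728$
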